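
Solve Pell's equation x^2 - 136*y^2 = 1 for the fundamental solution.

(x, y) = (35, 3)

First expand sqrt(136) as a continued fraction. With x_i = (sqrt(136) + m_i)/d_i and (m_0, d_0) = (0, 1): a_0 = floor(sqrt(136)) = 11, since 11^2 = 121 <= 136 < 144 = 12^2.
Iterate m_{i+1} = d_i*a_i - m_i, d_{i+1} = (136 - m_{i+1}^2)/d_i, a_{i+1} = floor((a_0 + m_{i+1})/d_{i+1}):
  m_1 = 1*11 - 0 = 11, d_1 = (136 - 11^2)/1 = 15/1 = 15, a_1 = floor((11 + 11)/15) = 1.
  m_2 = 15*1 - 11 = 4, d_2 = (136 - 4^2)/15 = 120/15 = 8, a_2 = floor((11 + 4)/8) = 1.
  m_3 = 8*1 - 4 = 4, d_3 = (136 - 4^2)/8 = 120/8 = 15, a_3 = floor((11 + 4)/15) = 1.
  m_4 = 15*1 - 4 = 11, d_4 = (136 - 11^2)/15 = 15/15 = 1, a_4 = floor((11 + 11)/1) = 22.
  m_5 = 1*22 - 11 = 11, d_5 = (136 - 11^2)/1 = 15/1 = 15: (m_5, d_5) = (m_1, d_1) = (11, 15), so from here the quotients repeat a_1, ..., a_4; the period length is 4.
So sqrt(136) = [11; (1, 1, 1, 22)] with period length k = 4.
k is even, so the fundamental solution of x^2 - 136y^2 = 1 is (p_{k-1}, q_{k-1}) = (p_3, q_3); compute convergents through index 3.
Convergents (p_i = a_i*p_{i-1} + p_{i-2}, q_i = a_i*q_{i-1} + q_{i-2} with p_{-2}=0, p_{-1}=1, q_{-2}=1, q_{-1}=0):
  i=0: a_0=11, p_0 = 11*1 + 0 = 11, q_0 = 11*0 + 1 = 1.
  i=1: a_1=1, p_1 = 1*11 + 1 = 12, q_1 = 1*1 + 0 = 1.
  i=2: a_2=1, p_2 = 1*12 + 11 = 23, q_2 = 1*1 + 1 = 2.
  i=3: a_3=1, p_3 = 1*23 + 12 = 35, q_3 = 1*2 + 1 = 3.
Check: 35^2 - 136*3^2 = 1225 - 1224 = 1, so (x, y) = (35, 3) solves the equation, and by the theorem it is the least positive solution.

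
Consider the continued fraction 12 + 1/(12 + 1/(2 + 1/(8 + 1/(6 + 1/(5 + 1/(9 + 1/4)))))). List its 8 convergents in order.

Using the convergent recurrence p_i = a_i*p_{i-1} + p_{i-2}, q_i = a_i*q_{i-1} + q_{i-2} with p_{-2}=0, p_{-1}=1, q_{-2}=1, q_{-1}=0:
  i=0: a_0=12, p_0 = 12*1 + 0 = 12, q_0 = 12*0 + 1 = 1.
  i=1: a_1=12, p_1 = 12*12 + 1 = 145, q_1 = 12*1 + 0 = 12.
  i=2: a_2=2, p_2 = 2*145 + 12 = 302, q_2 = 2*12 + 1 = 25.
  i=3: a_3=8, p_3 = 8*302 + 145 = 2561, q_3 = 8*25 + 12 = 212.
  i=4: a_4=6, p_4 = 6*2561 + 302 = 15668, q_4 = 6*212 + 25 = 1297.
  i=5: a_5=5, p_5 = 5*15668 + 2561 = 80901, q_5 = 5*1297 + 212 = 6697.
  i=6: a_6=9, p_6 = 9*80901 + 15668 = 743777, q_6 = 9*6697 + 1297 = 61570.
  i=7: a_7=4, p_7 = 4*743777 + 80901 = 3056009, q_7 = 4*61570 + 6697 = 252977.

12/1, 145/12, 302/25, 2561/212, 15668/1297, 80901/6697, 743777/61570, 3056009/252977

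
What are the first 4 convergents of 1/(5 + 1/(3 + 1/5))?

0/1, 1/5, 3/16, 16/85

Using the convergent recurrence p_i = a_i*p_{i-1} + p_{i-2}, q_i = a_i*q_{i-1} + q_{i-2} with p_{-2}=0, p_{-1}=1, q_{-2}=1, q_{-1}=0:
  i=0: a_0=0, p_0 = 0*1 + 0 = 0, q_0 = 0*0 + 1 = 1.
  i=1: a_1=5, p_1 = 5*0 + 1 = 1, q_1 = 5*1 + 0 = 5.
  i=2: a_2=3, p_2 = 3*1 + 0 = 3, q_2 = 3*5 + 1 = 16.
  i=3: a_3=5, p_3 = 5*3 + 1 = 16, q_3 = 5*16 + 5 = 85.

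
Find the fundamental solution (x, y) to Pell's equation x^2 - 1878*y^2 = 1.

(x, y) = (16901, 390)

First expand sqrt(1878) as a continued fraction. With x_i = (sqrt(1878) + m_i)/d_i and (m_0, d_0) = (0, 1): a_0 = floor(sqrt(1878)) = 43, since 43^2 = 1849 <= 1878 < 1936 = 44^2.
Iterate m_{i+1} = d_i*a_i - m_i, d_{i+1} = (1878 - m_{i+1}^2)/d_i, a_{i+1} = floor((a_0 + m_{i+1})/d_{i+1}):
  m_1 = 1*43 - 0 = 43, d_1 = (1878 - 43^2)/1 = 29/1 = 29, a_1 = floor((43 + 43)/29) = 2.
  m_2 = 29*2 - 43 = 15, d_2 = (1878 - 15^2)/29 = 1653/29 = 57, a_2 = floor((43 + 15)/57) = 1.
  m_3 = 57*1 - 15 = 42, d_3 = (1878 - 42^2)/57 = 114/57 = 2, a_3 = floor((43 + 42)/2) = 42.
  m_4 = 2*42 - 42 = 42, d_4 = (1878 - 42^2)/2 = 114/2 = 57, a_4 = floor((43 + 42)/57) = 1.
  m_5 = 57*1 - 42 = 15, d_5 = (1878 - 15^2)/57 = 1653/57 = 29, a_5 = floor((43 + 15)/29) = 2.
  m_6 = 29*2 - 15 = 43, d_6 = (1878 - 43^2)/29 = 29/29 = 1, a_6 = floor((43 + 43)/1) = 86.
  m_7 = 1*86 - 43 = 43, d_7 = (1878 - 43^2)/1 = 29/1 = 29: (m_7, d_7) = (m_1, d_1) = (43, 29), so from here the quotients repeat a_1, ..., a_6; the period length is 6.
So sqrt(1878) = [43; (2, 1, 42, 1, 2, 86)] with period length k = 6.
k is even, so the fundamental solution of x^2 - 1878y^2 = 1 is (p_{k-1}, q_{k-1}) = (p_5, q_5); compute convergents through index 5.
Convergents (p_i = a_i*p_{i-1} + p_{i-2}, q_i = a_i*q_{i-1} + q_{i-2} with p_{-2}=0, p_{-1}=1, q_{-2}=1, q_{-1}=0):
  i=0: a_0=43, p_0 = 43*1 + 0 = 43, q_0 = 43*0 + 1 = 1.
  i=1: a_1=2, p_1 = 2*43 + 1 = 87, q_1 = 2*1 + 0 = 2.
  i=2: a_2=1, p_2 = 1*87 + 43 = 130, q_2 = 1*2 + 1 = 3.
  i=3: a_3=42, p_3 = 42*130 + 87 = 5547, q_3 = 42*3 + 2 = 128.
  i=4: a_4=1, p_4 = 1*5547 + 130 = 5677, q_4 = 1*128 + 3 = 131.
  i=5: a_5=2, p_5 = 2*5677 + 5547 = 16901, q_5 = 2*131 + 128 = 390.
Check: 16901^2 - 1878*390^2 = 285643801 - 285643800 = 1, so (x, y) = (16901, 390) solves the equation, and by the theorem it is the least positive solution.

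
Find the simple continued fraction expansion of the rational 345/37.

Run the Euclidean algorithm on 345 and 37; the successive quotients are the partial quotients a_0, a_1, ... (each step inverts the fractional part left over by the previous one):
  345 = 9*37 + 12, so a_0 = 9.
  37 = 3*12 + 1, so a_1 = 3.
  12 = 12*1 + 0, so a_2 = 12.
The remainder reaches 0 after 3 divisions, so the expansion has 3 partial quotients, read off in order.

[9; 3, 12]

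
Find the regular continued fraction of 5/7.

Run the Euclidean algorithm on 5 and 7; the successive quotients are the partial quotients a_0, a_1, ... (each step inverts the fractional part left over by the previous one):
  5 = 0*7 + 5, so a_0 = 0.
  7 = 1*5 + 2, so a_1 = 1.
  5 = 2*2 + 1, so a_2 = 2.
  2 = 2*1 + 0, so a_3 = 2.
The remainder reaches 0 after 4 divisions, so the expansion has 4 partial quotients, read off in order.

[0; 1, 2, 2]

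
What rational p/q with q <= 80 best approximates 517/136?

Expand x = 517/136 as a continued fraction with the Euclidean algorithm:
  517 = 3*136 + 109, so a_0 = 3.
  136 = 1*109 + 27, so a_1 = 1.
  109 = 4*27 + 1, so a_2 = 4.
  27 = 27*1 + 0, so a_3 = 27.
so x = [3; 1, 4, 27].
Convergents (p_i = a_i*p_{i-1} + p_{i-2}, q_i = a_i*q_{i-1} + q_{i-2} with p_{-2}=0, p_{-1}=1, q_{-2}=1, q_{-1}=0), until the denominator exceeds 80:
  i=0: a_0=3, p_0 = 3*1 + 0 = 3, q_0 = 3*0 + 1 = 1.
  i=1: a_1=1, p_1 = 1*3 + 1 = 4, q_1 = 1*1 + 0 = 1.
  i=2: a_2=4, p_2 = 4*4 + 3 = 19, q_2 = 4*1 + 1 = 5.
  i=3: a_3=27, p_3 = 27*19 + 4 = 517, q_3 = 27*5 + 1 = 136.
q_3 = 136 > 80, so the last convergent with denominator <= 80 is p_2/q_2 = 19/5.
The closest fraction with denominator <= 80 is either p_2/q_2 or the intermediate fraction (k*p_2 + p_1)/(k*q_2 + q_1) with the largest k >= 1 whose denominator stays <= 80; these approach x as k grows, and every other convergent or intermediate fraction in range is farther away.
Largest k: floor((80 - q_1)/q_2) = floor((80 - 1)/5) = 15.
That gives (15*19 + 4)/(15*5 + 1) = 289/76.
Compare the errors: |x - 19/5| = |517*5 - 19*136|/(136*5) = 1/680, and |x - 289/76| = |517*76 - 289*136|/(136*76) = 12/10336.
Cross-multiplying, 12*680 = 8160 < 10336 = 1*10336, so 12/10336 is smaller: the intermediate fraction 289/76 is closer to x than 19/5.

289/76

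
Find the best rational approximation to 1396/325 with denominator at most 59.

189/44

Expand x = 1396/325 as a continued fraction with the Euclidean algorithm:
  1396 = 4*325 + 96, so a_0 = 4.
  325 = 3*96 + 37, so a_1 = 3.
  96 = 2*37 + 22, so a_2 = 2.
  37 = 1*22 + 15, so a_3 = 1.
  22 = 1*15 + 7, so a_4 = 1.
  15 = 2*7 + 1, so a_5 = 2.
  7 = 7*1 + 0, so a_6 = 7.
so x = [4; 3, 2, 1, 1, 2, 7].
Convergents (p_i = a_i*p_{i-1} + p_{i-2}, q_i = a_i*q_{i-1} + q_{i-2} with p_{-2}=0, p_{-1}=1, q_{-2}=1, q_{-1}=0), until the denominator exceeds 59:
  i=0: a_0=4, p_0 = 4*1 + 0 = 4, q_0 = 4*0 + 1 = 1.
  i=1: a_1=3, p_1 = 3*4 + 1 = 13, q_1 = 3*1 + 0 = 3.
  i=2: a_2=2, p_2 = 2*13 + 4 = 30, q_2 = 2*3 + 1 = 7.
  i=3: a_3=1, p_3 = 1*30 + 13 = 43, q_3 = 1*7 + 3 = 10.
  i=4: a_4=1, p_4 = 1*43 + 30 = 73, q_4 = 1*10 + 7 = 17.
  i=5: a_5=2, p_5 = 2*73 + 43 = 189, q_5 = 2*17 + 10 = 44.
  i=6: a_6=7, p_6 = 7*189 + 73 = 1396, q_6 = 7*44 + 17 = 325.
q_6 = 325 > 59, so the last convergent with denominator <= 59 is p_5/q_5 = 189/44.
The closest fraction with denominator <= 59 is either p_5/q_5 or the intermediate fraction (k*p_5 + p_4)/(k*q_5 + q_4) with the largest k >= 1 whose denominator stays <= 59; these approach x as k grows, and every other convergent or intermediate fraction in range is farther away.
Largest k: floor((59 - q_4)/q_5) = floor((59 - 17)/44) = 0.
Since k = 0, no intermediate fraction beyond p_5/q_5 has denominator <= 59, so the convergent 189/44 is the closest (its error is |1396*44 - 189*325|/(325*44) = 1/14300).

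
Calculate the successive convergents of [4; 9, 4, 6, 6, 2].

4/1, 37/9, 152/37, 949/231, 5846/1423, 12641/3077

Using the convergent recurrence p_i = a_i*p_{i-1} + p_{i-2}, q_i = a_i*q_{i-1} + q_{i-2} with p_{-2}=0, p_{-1}=1, q_{-2}=1, q_{-1}=0:
  i=0: a_0=4, p_0 = 4*1 + 0 = 4, q_0 = 4*0 + 1 = 1.
  i=1: a_1=9, p_1 = 9*4 + 1 = 37, q_1 = 9*1 + 0 = 9.
  i=2: a_2=4, p_2 = 4*37 + 4 = 152, q_2 = 4*9 + 1 = 37.
  i=3: a_3=6, p_3 = 6*152 + 37 = 949, q_3 = 6*37 + 9 = 231.
  i=4: a_4=6, p_4 = 6*949 + 152 = 5846, q_4 = 6*231 + 37 = 1423.
  i=5: a_5=2, p_5 = 2*5846 + 949 = 12641, q_5 = 2*1423 + 231 = 3077.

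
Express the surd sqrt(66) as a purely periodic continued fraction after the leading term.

Write x_i = (sqrt(66) + m_i)/d_i with (m_0, d_0) = (0, 1). a_0 = floor(sqrt(66)) = 8, since 8^2 = 64 <= 66 < 81 = 9^2.
Iterate m_{i+1} = d_i*a_i - m_i, d_{i+1} = (66 - m_{i+1}^2)/d_i, a_{i+1} = floor((a_0 + m_{i+1})/d_{i+1}):
  m_1 = 1*8 - 0 = 8, d_1 = (66 - 8^2)/1 = 2/1 = 2, a_1 = floor((8 + 8)/2) = 8.
  m_2 = 2*8 - 8 = 8, d_2 = (66 - 8^2)/2 = 2/2 = 1, a_2 = floor((8 + 8)/1) = 16.
  m_3 = 1*16 - 8 = 8, d_3 = (66 - 8^2)/1 = 2/1 = 2: (m_3, d_3) = (m_1, d_1) = (8, 2), so from here the quotients repeat a_1, a_2; the period length is 2.
Hence the expansion of sqrt(66) is a_0 = 8 followed by the repeating block 8, 16 (period 2).

[8; (8, 16)]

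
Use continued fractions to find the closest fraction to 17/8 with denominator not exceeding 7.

Expand x = 17/8 as a continued fraction with the Euclidean algorithm:
  17 = 2*8 + 1, so a_0 = 2.
  8 = 8*1 + 0, so a_1 = 8.
so x = [2; 8].
Convergents (p_i = a_i*p_{i-1} + p_{i-2}, q_i = a_i*q_{i-1} + q_{i-2} with p_{-2}=0, p_{-1}=1, q_{-2}=1, q_{-1}=0), until the denominator exceeds 7:
  i=0: a_0=2, p_0 = 2*1 + 0 = 2, q_0 = 2*0 + 1 = 1.
  i=1: a_1=8, p_1 = 8*2 + 1 = 17, q_1 = 8*1 + 0 = 8.
q_1 = 8 > 7, so the last convergent with denominator <= 7 is p_0/q_0 = 2/1.
The closest fraction with denominator <= 7 is either p_0/q_0 or the intermediate fraction (k*p_0 + p_{-1})/(k*q_0 + q_{-1}) with the largest k >= 1 whose denominator stays <= 7; these approach x as k grows, and every other convergent or intermediate fraction in range is farther away.
Largest k: floor((7 - q_{-1})/q_0) = floor((7 - 0)/1) = 7 (using the seeds p_{-1} = 1, q_{-1} = 0).
That gives (7*2 + 1)/(7*1 + 0) = 15/7.
Compare the errors: |x - 2/1| = |17*1 - 2*8|/(8*1) = 1/8, and |x - 15/7| = |17*7 - 15*8|/(8*7) = 1/56.
Cross-multiplying, 1*8 = 8 < 56 = 1*56, so 1/56 is smaller: the intermediate fraction 15/7 is closer to x than 2/1.

15/7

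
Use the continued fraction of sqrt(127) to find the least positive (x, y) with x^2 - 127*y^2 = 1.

(x, y) = (4730624, 419775)

First expand sqrt(127) as a continued fraction. With x_i = (sqrt(127) + m_i)/d_i and (m_0, d_0) = (0, 1): a_0 = floor(sqrt(127)) = 11, since 11^2 = 121 <= 127 < 144 = 12^2.
Iterate m_{i+1} = d_i*a_i - m_i, d_{i+1} = (127 - m_{i+1}^2)/d_i, a_{i+1} = floor((a_0 + m_{i+1})/d_{i+1}):
  m_1 = 1*11 - 0 = 11, d_1 = (127 - 11^2)/1 = 6/1 = 6, a_1 = floor((11 + 11)/6) = 3.
  m_2 = 6*3 - 11 = 7, d_2 = (127 - 7^2)/6 = 78/6 = 13, a_2 = floor((11 + 7)/13) = 1.
  m_3 = 13*1 - 7 = 6, d_3 = (127 - 6^2)/13 = 91/13 = 7, a_3 = floor((11 + 6)/7) = 2.
  m_4 = 7*2 - 6 = 8, d_4 = (127 - 8^2)/7 = 63/7 = 9, a_4 = floor((11 + 8)/9) = 2.
  m_5 = 9*2 - 8 = 10, d_5 = (127 - 10^2)/9 = 27/9 = 3, a_5 = floor((11 + 10)/3) = 7.
  m_6 = 3*7 - 10 = 11, d_6 = (127 - 11^2)/3 = 6/3 = 2, a_6 = floor((11 + 11)/2) = 11.
  m_7 = 2*11 - 11 = 11, d_7 = (127 - 11^2)/2 = 6/2 = 3, a_7 = floor((11 + 11)/3) = 7.
  m_8 = 3*7 - 11 = 10, d_8 = (127 - 10^2)/3 = 27/3 = 9, a_8 = floor((11 + 10)/9) = 2.
  m_9 = 9*2 - 10 = 8, d_9 = (127 - 8^2)/9 = 63/9 = 7, a_9 = floor((11 + 8)/7) = 2.
  m_10 = 7*2 - 8 = 6, d_10 = (127 - 6^2)/7 = 91/7 = 13, a_10 = floor((11 + 6)/13) = 1.
  m_11 = 13*1 - 6 = 7, d_11 = (127 - 7^2)/13 = 78/13 = 6, a_11 = floor((11 + 7)/6) = 3.
  m_12 = 6*3 - 7 = 11, d_12 = (127 - 11^2)/6 = 6/6 = 1, a_12 = floor((11 + 11)/1) = 22.
  m_13 = 1*22 - 11 = 11, d_13 = (127 - 11^2)/1 = 6/1 = 6: (m_13, d_13) = (m_1, d_1) = (11, 6), so from here the quotients repeat a_1, ..., a_12; the period length is 12.
So sqrt(127) = [11; (3, 1, 2, 2, 7, 11, 7, 2, 2, 1, 3, 22)] with period length k = 12.
k is even, so the fundamental solution of x^2 - 127y^2 = 1 is (p_{k-1}, q_{k-1}) = (p_11, q_11); compute convergents through index 11.
Convergents (p_i = a_i*p_{i-1} + p_{i-2}, q_i = a_i*q_{i-1} + q_{i-2} with p_{-2}=0, p_{-1}=1, q_{-2}=1, q_{-1}=0):
  i=0: a_0=11, p_0 = 11*1 + 0 = 11, q_0 = 11*0 + 1 = 1.
  i=1: a_1=3, p_1 = 3*11 + 1 = 34, q_1 = 3*1 + 0 = 3.
  i=2: a_2=1, p_2 = 1*34 + 11 = 45, q_2 = 1*3 + 1 = 4.
  i=3: a_3=2, p_3 = 2*45 + 34 = 124, q_3 = 2*4 + 3 = 11.
  i=4: a_4=2, p_4 = 2*124 + 45 = 293, q_4 = 2*11 + 4 = 26.
  i=5: a_5=7, p_5 = 7*293 + 124 = 2175, q_5 = 7*26 + 11 = 193.
  i=6: a_6=11, p_6 = 11*2175 + 293 = 24218, q_6 = 11*193 + 26 = 2149.
  i=7: a_7=7, p_7 = 7*24218 + 2175 = 171701, q_7 = 7*2149 + 193 = 15236.
  i=8: a_8=2, p_8 = 2*171701 + 24218 = 367620, q_8 = 2*15236 + 2149 = 32621.
  i=9: a_9=2, p_9 = 2*367620 + 171701 = 906941, q_9 = 2*32621 + 15236 = 80478.
  i=10: a_10=1, p_10 = 1*906941 + 367620 = 1274561, q_10 = 1*80478 + 32621 = 113099.
  i=11: a_11=3, p_11 = 3*1274561 + 906941 = 4730624, q_11 = 3*113099 + 80478 = 419775.
Check: 4730624^2 - 127*419775^2 = 22378803429376 - 22378803429375 = 1, so (x, y) = (4730624, 419775) solves the equation, and by the theorem it is the least positive solution.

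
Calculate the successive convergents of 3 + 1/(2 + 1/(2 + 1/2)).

3/1, 7/2, 17/5, 41/12

Using the convergent recurrence p_i = a_i*p_{i-1} + p_{i-2}, q_i = a_i*q_{i-1} + q_{i-2} with p_{-2}=0, p_{-1}=1, q_{-2}=1, q_{-1}=0:
  i=0: a_0=3, p_0 = 3*1 + 0 = 3, q_0 = 3*0 + 1 = 1.
  i=1: a_1=2, p_1 = 2*3 + 1 = 7, q_1 = 2*1 + 0 = 2.
  i=2: a_2=2, p_2 = 2*7 + 3 = 17, q_2 = 2*2 + 1 = 5.
  i=3: a_3=2, p_3 = 2*17 + 7 = 41, q_3 = 2*5 + 2 = 12.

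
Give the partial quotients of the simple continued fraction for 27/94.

Run the Euclidean algorithm on 27 and 94; the successive quotients are the partial quotients a_0, a_1, ... (each step inverts the fractional part left over by the previous one):
  27 = 0*94 + 27, so a_0 = 0.
  94 = 3*27 + 13, so a_1 = 3.
  27 = 2*13 + 1, so a_2 = 2.
  13 = 13*1 + 0, so a_3 = 13.
The remainder reaches 0 after 4 divisions, so the expansion has 4 partial quotients, read off in order.

[0; 3, 2, 13]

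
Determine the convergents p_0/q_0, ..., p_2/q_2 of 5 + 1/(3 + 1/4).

5/1, 16/3, 69/13

Using the convergent recurrence p_i = a_i*p_{i-1} + p_{i-2}, q_i = a_i*q_{i-1} + q_{i-2} with p_{-2}=0, p_{-1}=1, q_{-2}=1, q_{-1}=0:
  i=0: a_0=5, p_0 = 5*1 + 0 = 5, q_0 = 5*0 + 1 = 1.
  i=1: a_1=3, p_1 = 3*5 + 1 = 16, q_1 = 3*1 + 0 = 3.
  i=2: a_2=4, p_2 = 4*16 + 5 = 69, q_2 = 4*3 + 1 = 13.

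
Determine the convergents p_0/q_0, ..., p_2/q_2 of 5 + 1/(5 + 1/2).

Using the convergent recurrence p_i = a_i*p_{i-1} + p_{i-2}, q_i = a_i*q_{i-1} + q_{i-2} with p_{-2}=0, p_{-1}=1, q_{-2}=1, q_{-1}=0:
  i=0: a_0=5, p_0 = 5*1 + 0 = 5, q_0 = 5*0 + 1 = 1.
  i=1: a_1=5, p_1 = 5*5 + 1 = 26, q_1 = 5*1 + 0 = 5.
  i=2: a_2=2, p_2 = 2*26 + 5 = 57, q_2 = 2*5 + 1 = 11.

5/1, 26/5, 57/11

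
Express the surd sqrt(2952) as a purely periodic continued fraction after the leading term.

Write x_i = (sqrt(2952) + m_i)/d_i with (m_0, d_0) = (0, 1). a_0 = floor(sqrt(2952)) = 54, since 54^2 = 2916 <= 2952 < 3025 = 55^2.
Iterate m_{i+1} = d_i*a_i - m_i, d_{i+1} = (2952 - m_{i+1}^2)/d_i, a_{i+1} = floor((a_0 + m_{i+1})/d_{i+1}):
  m_1 = 1*54 - 0 = 54, d_1 = (2952 - 54^2)/1 = 36/1 = 36, a_1 = floor((54 + 54)/36) = 3.
  m_2 = 36*3 - 54 = 54, d_2 = (2952 - 54^2)/36 = 36/36 = 1, a_2 = floor((54 + 54)/1) = 108.
  m_3 = 1*108 - 54 = 54, d_3 = (2952 - 54^2)/1 = 36/1 = 36: (m_3, d_3) = (m_1, d_1) = (54, 36), so from here the quotients repeat a_1, a_2; the period length is 2.
Hence the expansion of sqrt(2952) is a_0 = 54 followed by the repeating block 3, 108 (period 2).

[54; (3, 108)]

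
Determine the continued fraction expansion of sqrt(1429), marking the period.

[37; (1, 4, 18, 1, 2, 2, 1, 18, 4, 1, 74)]

Write x_i = (sqrt(1429) + m_i)/d_i with (m_0, d_0) = (0, 1). a_0 = floor(sqrt(1429)) = 37, since 37^2 = 1369 <= 1429 < 1444 = 38^2.
Iterate m_{i+1} = d_i*a_i - m_i, d_{i+1} = (1429 - m_{i+1}^2)/d_i, a_{i+1} = floor((a_0 + m_{i+1})/d_{i+1}):
  m_1 = 1*37 - 0 = 37, d_1 = (1429 - 37^2)/1 = 60/1 = 60, a_1 = floor((37 + 37)/60) = 1.
  m_2 = 60*1 - 37 = 23, d_2 = (1429 - 23^2)/60 = 900/60 = 15, a_2 = floor((37 + 23)/15) = 4.
  m_3 = 15*4 - 23 = 37, d_3 = (1429 - 37^2)/15 = 60/15 = 4, a_3 = floor((37 + 37)/4) = 18.
  m_4 = 4*18 - 37 = 35, d_4 = (1429 - 35^2)/4 = 204/4 = 51, a_4 = floor((37 + 35)/51) = 1.
  m_5 = 51*1 - 35 = 16, d_5 = (1429 - 16^2)/51 = 1173/51 = 23, a_5 = floor((37 + 16)/23) = 2.
  m_6 = 23*2 - 16 = 30, d_6 = (1429 - 30^2)/23 = 529/23 = 23, a_6 = floor((37 + 30)/23) = 2.
  m_7 = 23*2 - 30 = 16, d_7 = (1429 - 16^2)/23 = 1173/23 = 51, a_7 = floor((37 + 16)/51) = 1.
  m_8 = 51*1 - 16 = 35, d_8 = (1429 - 35^2)/51 = 204/51 = 4, a_8 = floor((37 + 35)/4) = 18.
  m_9 = 4*18 - 35 = 37, d_9 = (1429 - 37^2)/4 = 60/4 = 15, a_9 = floor((37 + 37)/15) = 4.
  m_10 = 15*4 - 37 = 23, d_10 = (1429 - 23^2)/15 = 900/15 = 60, a_10 = floor((37 + 23)/60) = 1.
  m_11 = 60*1 - 23 = 37, d_11 = (1429 - 37^2)/60 = 60/60 = 1, a_11 = floor((37 + 37)/1) = 74.
  m_12 = 1*74 - 37 = 37, d_12 = (1429 - 37^2)/1 = 60/1 = 60: (m_12, d_12) = (m_1, d_1) = (37, 60), so from here the quotients repeat a_1, ..., a_11; the period length is 11.
Hence the expansion of sqrt(1429) is a_0 = 37 followed by the repeating block 1, 4, 18, 1, 2, 2, 1, 18, 4, 1, 74 (period 11).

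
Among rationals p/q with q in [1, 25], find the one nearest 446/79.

Expand x = 446/79 as a continued fraction with the Euclidean algorithm:
  446 = 5*79 + 51, so a_0 = 5.
  79 = 1*51 + 28, so a_1 = 1.
  51 = 1*28 + 23, so a_2 = 1.
  28 = 1*23 + 5, so a_3 = 1.
  23 = 4*5 + 3, so a_4 = 4.
  5 = 1*3 + 2, so a_5 = 1.
  3 = 1*2 + 1, so a_6 = 1.
  2 = 2*1 + 0, so a_7 = 2.
so x = [5; 1, 1, 1, 4, 1, 1, 2].
Convergents (p_i = a_i*p_{i-1} + p_{i-2}, q_i = a_i*q_{i-1} + q_{i-2} with p_{-2}=0, p_{-1}=1, q_{-2}=1, q_{-1}=0), until the denominator exceeds 25:
  i=0: a_0=5, p_0 = 5*1 + 0 = 5, q_0 = 5*0 + 1 = 1.
  i=1: a_1=1, p_1 = 1*5 + 1 = 6, q_1 = 1*1 + 0 = 1.
  i=2: a_2=1, p_2 = 1*6 + 5 = 11, q_2 = 1*1 + 1 = 2.
  i=3: a_3=1, p_3 = 1*11 + 6 = 17, q_3 = 1*2 + 1 = 3.
  i=4: a_4=4, p_4 = 4*17 + 11 = 79, q_4 = 4*3 + 2 = 14.
  i=5: a_5=1, p_5 = 1*79 + 17 = 96, q_5 = 1*14 + 3 = 17.
  i=6: a_6=1, p_6 = 1*96 + 79 = 175, q_6 = 1*17 + 14 = 31.
q_6 = 31 > 25, so the last convergent with denominator <= 25 is p_5/q_5 = 96/17.
The closest fraction with denominator <= 25 is either p_5/q_5 or the intermediate fraction (k*p_5 + p_4)/(k*q_5 + q_4) with the largest k >= 1 whose denominator stays <= 25; these approach x as k grows, and every other convergent or intermediate fraction in range is farther away.
Largest k: floor((25 - q_4)/q_5) = floor((25 - 14)/17) = 0.
Since k = 0, no intermediate fraction beyond p_5/q_5 has denominator <= 25, so the convergent 96/17 is the closest (its error is |446*17 - 96*79|/(79*17) = 2/1343).

96/17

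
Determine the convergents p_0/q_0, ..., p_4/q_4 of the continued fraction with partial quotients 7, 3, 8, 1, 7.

Using the convergent recurrence p_i = a_i*p_{i-1} + p_{i-2}, q_i = a_i*q_{i-1} + q_{i-2} with p_{-2}=0, p_{-1}=1, q_{-2}=1, q_{-1}=0:
  i=0: a_0=7, p_0 = 7*1 + 0 = 7, q_0 = 7*0 + 1 = 1.
  i=1: a_1=3, p_1 = 3*7 + 1 = 22, q_1 = 3*1 + 0 = 3.
  i=2: a_2=8, p_2 = 8*22 + 7 = 183, q_2 = 8*3 + 1 = 25.
  i=3: a_3=1, p_3 = 1*183 + 22 = 205, q_3 = 1*25 + 3 = 28.
  i=4: a_4=7, p_4 = 7*205 + 183 = 1618, q_4 = 7*28 + 25 = 221.

7/1, 22/3, 183/25, 205/28, 1618/221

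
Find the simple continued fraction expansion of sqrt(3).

Write x_i = (sqrt(3) + m_i)/d_i with (m_0, d_0) = (0, 1). a_0 = floor(sqrt(3)) = 1, since 1^2 = 1 <= 3 < 4 = 2^2.
Iterate m_{i+1} = d_i*a_i - m_i, d_{i+1} = (3 - m_{i+1}^2)/d_i, a_{i+1} = floor((a_0 + m_{i+1})/d_{i+1}):
  m_1 = 1*1 - 0 = 1, d_1 = (3 - 1^2)/1 = 2/1 = 2, a_1 = floor((1 + 1)/2) = 1.
  m_2 = 2*1 - 1 = 1, d_2 = (3 - 1^2)/2 = 2/2 = 1, a_2 = floor((1 + 1)/1) = 2.
  m_3 = 1*2 - 1 = 1, d_3 = (3 - 1^2)/1 = 2/1 = 2: (m_3, d_3) = (m_1, d_1) = (1, 2), so from here the quotients repeat a_1, a_2; the period length is 2.
Hence the expansion of sqrt(3) is a_0 = 1 followed by the repeating block 1, 2 (period 2).

[1; (1, 2)]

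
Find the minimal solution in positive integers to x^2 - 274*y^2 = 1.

(x, y) = (3959299, 239190)

First expand sqrt(274) as a continued fraction. With x_i = (sqrt(274) + m_i)/d_i and (m_0, d_0) = (0, 1): a_0 = floor(sqrt(274)) = 16, since 16^2 = 256 <= 274 < 289 = 17^2.
Iterate m_{i+1} = d_i*a_i - m_i, d_{i+1} = (274 - m_{i+1}^2)/d_i, a_{i+1} = floor((a_0 + m_{i+1})/d_{i+1}):
  m_1 = 1*16 - 0 = 16, d_1 = (274 - 16^2)/1 = 18/1 = 18, a_1 = floor((16 + 16)/18) = 1.
  m_2 = 18*1 - 16 = 2, d_2 = (274 - 2^2)/18 = 270/18 = 15, a_2 = floor((16 + 2)/15) = 1.
  m_3 = 15*1 - 2 = 13, d_3 = (274 - 13^2)/15 = 105/15 = 7, a_3 = floor((16 + 13)/7) = 4.
  m_4 = 7*4 - 13 = 15, d_4 = (274 - 15^2)/7 = 49/7 = 7, a_4 = floor((16 + 15)/7) = 4.
  m_5 = 7*4 - 15 = 13, d_5 = (274 - 13^2)/7 = 105/7 = 15, a_5 = floor((16 + 13)/15) = 1.
  m_6 = 15*1 - 13 = 2, d_6 = (274 - 2^2)/15 = 270/15 = 18, a_6 = floor((16 + 2)/18) = 1.
  m_7 = 18*1 - 2 = 16, d_7 = (274 - 16^2)/18 = 18/18 = 1, a_7 = floor((16 + 16)/1) = 32.
  m_8 = 1*32 - 16 = 16, d_8 = (274 - 16^2)/1 = 18/1 = 18: (m_8, d_8) = (m_1, d_1) = (16, 18), so from here the quotients repeat a_1, ..., a_7; the period length is 7.
So sqrt(274) = [16; (1, 1, 4, 4, 1, 1, 32)] with period length k = 7.
k is odd, so (p_{k-1}, q_{k-1}) only solves x^2 - 274y^2 = -1 and the fundamental solution of x^2 - 274y^2 = 1 is (p_{2k-1}, q_{2k-1}) = (p_13, q_13); compute convergents through index 13, running through the period twice.
Convergents (p_i = a_i*p_{i-1} + p_{i-2}, q_i = a_i*q_{i-1} + q_{i-2} with p_{-2}=0, p_{-1}=1, q_{-2}=1, q_{-1}=0):
  i=0: a_0=16, p_0 = 16*1 + 0 = 16, q_0 = 16*0 + 1 = 1.
  i=1: a_1=1, p_1 = 1*16 + 1 = 17, q_1 = 1*1 + 0 = 1.
  i=2: a_2=1, p_2 = 1*17 + 16 = 33, q_2 = 1*1 + 1 = 2.
  i=3: a_3=4, p_3 = 4*33 + 17 = 149, q_3 = 4*2 + 1 = 9.
  i=4: a_4=4, p_4 = 4*149 + 33 = 629, q_4 = 4*9 + 2 = 38.
  i=5: a_5=1, p_5 = 1*629 + 149 = 778, q_5 = 1*38 + 9 = 47.
  i=6: a_6=1, p_6 = 1*778 + 629 = 1407, q_6 = 1*47 + 38 = 85.
  i=7: a_7=32, p_7 = 32*1407 + 778 = 45802, q_7 = 32*85 + 47 = 2767.
  i=8: a_8=1, p_8 = 1*45802 + 1407 = 47209, q_8 = 1*2767 + 85 = 2852.
  i=9: a_9=1, p_9 = 1*47209 + 45802 = 93011, q_9 = 1*2852 + 2767 = 5619.
  i=10: a_10=4, p_10 = 4*93011 + 47209 = 419253, q_10 = 4*5619 + 2852 = 25328.
  i=11: a_11=4, p_11 = 4*419253 + 93011 = 1770023, q_11 = 4*25328 + 5619 = 106931.
  i=12: a_12=1, p_12 = 1*1770023 + 419253 = 2189276, q_12 = 1*106931 + 25328 = 132259.
  i=13: a_13=1, p_13 = 1*2189276 + 1770023 = 3959299, q_13 = 1*132259 + 106931 = 239190.
Indeed p_6^2 - 274*q_6^2 = 1979649 - 1979650 = -1, not +1.
Check: 3959299^2 - 274*239190^2 = 15676048571401 - 15676048571400 = 1, so (x, y) = (3959299, 239190) solves the equation, and by the theorem it is the least positive solution.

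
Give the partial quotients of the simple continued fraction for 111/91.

[1; 4, 1, 1, 4, 2]

Run the Euclidean algorithm on 111 and 91; the successive quotients are the partial quotients a_0, a_1, ... (each step inverts the fractional part left over by the previous one):
  111 = 1*91 + 20, so a_0 = 1.
  91 = 4*20 + 11, so a_1 = 4.
  20 = 1*11 + 9, so a_2 = 1.
  11 = 1*9 + 2, so a_3 = 1.
  9 = 4*2 + 1, so a_4 = 4.
  2 = 2*1 + 0, so a_5 = 2.
The remainder reaches 0 after 6 divisions, so the expansion has 6 partial quotients, read off in order.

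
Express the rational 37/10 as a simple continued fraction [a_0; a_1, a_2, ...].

Run the Euclidean algorithm on 37 and 10; the successive quotients are the partial quotients a_0, a_1, ... (each step inverts the fractional part left over by the previous one):
  37 = 3*10 + 7, so a_0 = 3.
  10 = 1*7 + 3, so a_1 = 1.
  7 = 2*3 + 1, so a_2 = 2.
  3 = 3*1 + 0, so a_3 = 3.
The remainder reaches 0 after 4 divisions, so the expansion has 4 partial quotients, read off in order.

[3; 1, 2, 3]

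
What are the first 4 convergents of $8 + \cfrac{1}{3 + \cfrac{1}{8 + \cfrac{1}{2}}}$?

Using the convergent recurrence p_i = a_i*p_{i-1} + p_{i-2}, q_i = a_i*q_{i-1} + q_{i-2} with p_{-2}=0, p_{-1}=1, q_{-2}=1, q_{-1}=0:
  i=0: a_0=8, p_0 = 8*1 + 0 = 8, q_0 = 8*0 + 1 = 1.
  i=1: a_1=3, p_1 = 3*8 + 1 = 25, q_1 = 3*1 + 0 = 3.
  i=2: a_2=8, p_2 = 8*25 + 8 = 208, q_2 = 8*3 + 1 = 25.
  i=3: a_3=2, p_3 = 2*208 + 25 = 441, q_3 = 2*25 + 3 = 53.

8/1, 25/3, 208/25, 441/53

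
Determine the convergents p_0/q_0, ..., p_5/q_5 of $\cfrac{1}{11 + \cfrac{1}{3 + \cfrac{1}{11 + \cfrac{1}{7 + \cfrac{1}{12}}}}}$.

Using the convergent recurrence p_i = a_i*p_{i-1} + p_{i-2}, q_i = a_i*q_{i-1} + q_{i-2} with p_{-2}=0, p_{-1}=1, q_{-2}=1, q_{-1}=0:
  i=0: a_0=0, p_0 = 0*1 + 0 = 0, q_0 = 0*0 + 1 = 1.
  i=1: a_1=11, p_1 = 11*0 + 1 = 1, q_1 = 11*1 + 0 = 11.
  i=2: a_2=3, p_2 = 3*1 + 0 = 3, q_2 = 3*11 + 1 = 34.
  i=3: a_3=11, p_3 = 11*3 + 1 = 34, q_3 = 11*34 + 11 = 385.
  i=4: a_4=7, p_4 = 7*34 + 3 = 241, q_4 = 7*385 + 34 = 2729.
  i=5: a_5=12, p_5 = 12*241 + 34 = 2926, q_5 = 12*2729 + 385 = 33133.

0/1, 1/11, 3/34, 34/385, 241/2729, 2926/33133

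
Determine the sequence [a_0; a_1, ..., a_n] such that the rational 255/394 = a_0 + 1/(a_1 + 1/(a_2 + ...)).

Run the Euclidean algorithm on 255 and 394; the successive quotients are the partial quotients a_0, a_1, ... (each step inverts the fractional part left over by the previous one):
  255 = 0*394 + 255, so a_0 = 0.
  394 = 1*255 + 139, so a_1 = 1.
  255 = 1*139 + 116, so a_2 = 1.
  139 = 1*116 + 23, so a_3 = 1.
  116 = 5*23 + 1, so a_4 = 5.
  23 = 23*1 + 0, so a_5 = 23.
The remainder reaches 0 after 6 divisions, so the expansion has 6 partial quotients, read off in order.

[0; 1, 1, 1, 5, 23]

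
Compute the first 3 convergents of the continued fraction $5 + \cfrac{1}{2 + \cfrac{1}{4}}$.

Using the convergent recurrence p_i = a_i*p_{i-1} + p_{i-2}, q_i = a_i*q_{i-1} + q_{i-2} with p_{-2}=0, p_{-1}=1, q_{-2}=1, q_{-1}=0:
  i=0: a_0=5, p_0 = 5*1 + 0 = 5, q_0 = 5*0 + 1 = 1.
  i=1: a_1=2, p_1 = 2*5 + 1 = 11, q_1 = 2*1 + 0 = 2.
  i=2: a_2=4, p_2 = 4*11 + 5 = 49, q_2 = 4*2 + 1 = 9.

5/1, 11/2, 49/9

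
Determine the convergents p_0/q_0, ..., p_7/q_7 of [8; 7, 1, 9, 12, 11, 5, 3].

Using the convergent recurrence p_i = a_i*p_{i-1} + p_{i-2}, q_i = a_i*q_{i-1} + q_{i-2} with p_{-2}=0, p_{-1}=1, q_{-2}=1, q_{-1}=0:
  i=0: a_0=8, p_0 = 8*1 + 0 = 8, q_0 = 8*0 + 1 = 1.
  i=1: a_1=7, p_1 = 7*8 + 1 = 57, q_1 = 7*1 + 0 = 7.
  i=2: a_2=1, p_2 = 1*57 + 8 = 65, q_2 = 1*7 + 1 = 8.
  i=3: a_3=9, p_3 = 9*65 + 57 = 642, q_3 = 9*8 + 7 = 79.
  i=4: a_4=12, p_4 = 12*642 + 65 = 7769, q_4 = 12*79 + 8 = 956.
  i=5: a_5=11, p_5 = 11*7769 + 642 = 86101, q_5 = 11*956 + 79 = 10595.
  i=6: a_6=5, p_6 = 5*86101 + 7769 = 438274, q_6 = 5*10595 + 956 = 53931.
  i=7: a_7=3, p_7 = 3*438274 + 86101 = 1400923, q_7 = 3*53931 + 10595 = 172388.

8/1, 57/7, 65/8, 642/79, 7769/956, 86101/10595, 438274/53931, 1400923/172388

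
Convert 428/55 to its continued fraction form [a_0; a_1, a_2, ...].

[7; 1, 3, 1, 1, 2, 2]

Run the Euclidean algorithm on 428 and 55; the successive quotients are the partial quotients a_0, a_1, ... (each step inverts the fractional part left over by the previous one):
  428 = 7*55 + 43, so a_0 = 7.
  55 = 1*43 + 12, so a_1 = 1.
  43 = 3*12 + 7, so a_2 = 3.
  12 = 1*7 + 5, so a_3 = 1.
  7 = 1*5 + 2, so a_4 = 1.
  5 = 2*2 + 1, so a_5 = 2.
  2 = 2*1 + 0, so a_6 = 2.
The remainder reaches 0 after 7 divisions, so the expansion has 7 partial quotients, read off in order.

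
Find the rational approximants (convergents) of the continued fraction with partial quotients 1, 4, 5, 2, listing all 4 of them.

Using the convergent recurrence p_i = a_i*p_{i-1} + p_{i-2}, q_i = a_i*q_{i-1} + q_{i-2} with p_{-2}=0, p_{-1}=1, q_{-2}=1, q_{-1}=0:
  i=0: a_0=1, p_0 = 1*1 + 0 = 1, q_0 = 1*0 + 1 = 1.
  i=1: a_1=4, p_1 = 4*1 + 1 = 5, q_1 = 4*1 + 0 = 4.
  i=2: a_2=5, p_2 = 5*5 + 1 = 26, q_2 = 5*4 + 1 = 21.
  i=3: a_3=2, p_3 = 2*26 + 5 = 57, q_3 = 2*21 + 4 = 46.

1/1, 5/4, 26/21, 57/46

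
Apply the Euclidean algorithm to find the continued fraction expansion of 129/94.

[1; 2, 1, 2, 5, 2]

Run the Euclidean algorithm on 129 and 94; the successive quotients are the partial quotients a_0, a_1, ... (each step inverts the fractional part left over by the previous one):
  129 = 1*94 + 35, so a_0 = 1.
  94 = 2*35 + 24, so a_1 = 2.
  35 = 1*24 + 11, so a_2 = 1.
  24 = 2*11 + 2, so a_3 = 2.
  11 = 5*2 + 1, so a_4 = 5.
  2 = 2*1 + 0, so a_5 = 2.
The remainder reaches 0 after 6 divisions, so the expansion has 6 partial quotients, read off in order.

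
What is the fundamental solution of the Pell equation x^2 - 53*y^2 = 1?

(x, y) = (66249, 9100)

First expand sqrt(53) as a continued fraction. With x_i = (sqrt(53) + m_i)/d_i and (m_0, d_0) = (0, 1): a_0 = floor(sqrt(53)) = 7, since 7^2 = 49 <= 53 < 64 = 8^2.
Iterate m_{i+1} = d_i*a_i - m_i, d_{i+1} = (53 - m_{i+1}^2)/d_i, a_{i+1} = floor((a_0 + m_{i+1})/d_{i+1}):
  m_1 = 1*7 - 0 = 7, d_1 = (53 - 7^2)/1 = 4/1 = 4, a_1 = floor((7 + 7)/4) = 3.
  m_2 = 4*3 - 7 = 5, d_2 = (53 - 5^2)/4 = 28/4 = 7, a_2 = floor((7 + 5)/7) = 1.
  m_3 = 7*1 - 5 = 2, d_3 = (53 - 2^2)/7 = 49/7 = 7, a_3 = floor((7 + 2)/7) = 1.
  m_4 = 7*1 - 2 = 5, d_4 = (53 - 5^2)/7 = 28/7 = 4, a_4 = floor((7 + 5)/4) = 3.
  m_5 = 4*3 - 5 = 7, d_5 = (53 - 7^2)/4 = 4/4 = 1, a_5 = floor((7 + 7)/1) = 14.
  m_6 = 1*14 - 7 = 7, d_6 = (53 - 7^2)/1 = 4/1 = 4: (m_6, d_6) = (m_1, d_1) = (7, 4), so from here the quotients repeat a_1, ..., a_5; the period length is 5.
So sqrt(53) = [7; (3, 1, 1, 3, 14)] with period length k = 5.
k is odd, so (p_{k-1}, q_{k-1}) only solves x^2 - 53y^2 = -1 and the fundamental solution of x^2 - 53y^2 = 1 is (p_{2k-1}, q_{2k-1}) = (p_9, q_9); compute convergents through index 9, running through the period twice.
Convergents (p_i = a_i*p_{i-1} + p_{i-2}, q_i = a_i*q_{i-1} + q_{i-2} with p_{-2}=0, p_{-1}=1, q_{-2}=1, q_{-1}=0):
  i=0: a_0=7, p_0 = 7*1 + 0 = 7, q_0 = 7*0 + 1 = 1.
  i=1: a_1=3, p_1 = 3*7 + 1 = 22, q_1 = 3*1 + 0 = 3.
  i=2: a_2=1, p_2 = 1*22 + 7 = 29, q_2 = 1*3 + 1 = 4.
  i=3: a_3=1, p_3 = 1*29 + 22 = 51, q_3 = 1*4 + 3 = 7.
  i=4: a_4=3, p_4 = 3*51 + 29 = 182, q_4 = 3*7 + 4 = 25.
  i=5: a_5=14, p_5 = 14*182 + 51 = 2599, q_5 = 14*25 + 7 = 357.
  i=6: a_6=3, p_6 = 3*2599 + 182 = 7979, q_6 = 3*357 + 25 = 1096.
  i=7: a_7=1, p_7 = 1*7979 + 2599 = 10578, q_7 = 1*1096 + 357 = 1453.
  i=8: a_8=1, p_8 = 1*10578 + 7979 = 18557, q_8 = 1*1453 + 1096 = 2549.
  i=9: a_9=3, p_9 = 3*18557 + 10578 = 66249, q_9 = 3*2549 + 1453 = 9100.
Indeed p_4^2 - 53*q_4^2 = 33124 - 33125 = -1, not +1.
Check: 66249^2 - 53*9100^2 = 4388930001 - 4388930000 = 1, so (x, y) = (66249, 9100) solves the equation, and by the theorem it is the least positive solution.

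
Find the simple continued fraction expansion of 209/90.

Run the Euclidean algorithm on 209 and 90; the successive quotients are the partial quotients a_0, a_1, ... (each step inverts the fractional part left over by the previous one):
  209 = 2*90 + 29, so a_0 = 2.
  90 = 3*29 + 3, so a_1 = 3.
  29 = 9*3 + 2, so a_2 = 9.
  3 = 1*2 + 1, so a_3 = 1.
  2 = 2*1 + 0, so a_4 = 2.
The remainder reaches 0 after 5 divisions, so the expansion has 5 partial quotients, read off in order.

[2; 3, 9, 1, 2]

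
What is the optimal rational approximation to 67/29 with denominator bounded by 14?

Expand x = 67/29 as a continued fraction with the Euclidean algorithm:
  67 = 2*29 + 9, so a_0 = 2.
  29 = 3*9 + 2, so a_1 = 3.
  9 = 4*2 + 1, so a_2 = 4.
  2 = 2*1 + 0, so a_3 = 2.
so x = [2; 3, 4, 2].
Convergents (p_i = a_i*p_{i-1} + p_{i-2}, q_i = a_i*q_{i-1} + q_{i-2} with p_{-2}=0, p_{-1}=1, q_{-2}=1, q_{-1}=0), until the denominator exceeds 14:
  i=0: a_0=2, p_0 = 2*1 + 0 = 2, q_0 = 2*0 + 1 = 1.
  i=1: a_1=3, p_1 = 3*2 + 1 = 7, q_1 = 3*1 + 0 = 3.
  i=2: a_2=4, p_2 = 4*7 + 2 = 30, q_2 = 4*3 + 1 = 13.
  i=3: a_3=2, p_3 = 2*30 + 7 = 67, q_3 = 2*13 + 3 = 29.
q_3 = 29 > 14, so the last convergent with denominator <= 14 is p_2/q_2 = 30/13.
The closest fraction with denominator <= 14 is either p_2/q_2 or the intermediate fraction (k*p_2 + p_1)/(k*q_2 + q_1) with the largest k >= 1 whose denominator stays <= 14; these approach x as k grows, and every other convergent or intermediate fraction in range is farther away.
Largest k: floor((14 - q_1)/q_2) = floor((14 - 3)/13) = 0.
Since k = 0, no intermediate fraction beyond p_2/q_2 has denominator <= 14, so the convergent 30/13 is the closest (its error is |67*13 - 30*29|/(29*13) = 1/377).

30/13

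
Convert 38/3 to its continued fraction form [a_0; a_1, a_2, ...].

[12; 1, 2]

Run the Euclidean algorithm on 38 and 3; the successive quotients are the partial quotients a_0, a_1, ... (each step inverts the fractional part left over by the previous one):
  38 = 12*3 + 2, so a_0 = 12.
  3 = 1*2 + 1, so a_1 = 1.
  2 = 2*1 + 0, so a_2 = 2.
The remainder reaches 0 after 3 divisions, so the expansion has 3 partial quotients, read off in order.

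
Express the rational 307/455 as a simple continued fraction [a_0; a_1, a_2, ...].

Run the Euclidean algorithm on 307 and 455; the successive quotients are the partial quotients a_0, a_1, ... (each step inverts the fractional part left over by the previous one):
  307 = 0*455 + 307, so a_0 = 0.
  455 = 1*307 + 148, so a_1 = 1.
  307 = 2*148 + 11, so a_2 = 2.
  148 = 13*11 + 5, so a_3 = 13.
  11 = 2*5 + 1, so a_4 = 2.
  5 = 5*1 + 0, so a_5 = 5.
The remainder reaches 0 after 6 divisions, so the expansion has 6 partial quotients, read off in order.

[0; 1, 2, 13, 2, 5]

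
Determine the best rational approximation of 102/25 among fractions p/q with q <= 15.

Expand x = 102/25 as a continued fraction with the Euclidean algorithm:
  102 = 4*25 + 2, so a_0 = 4.
  25 = 12*2 + 1, so a_1 = 12.
  2 = 2*1 + 0, so a_2 = 2.
so x = [4; 12, 2].
Convergents (p_i = a_i*p_{i-1} + p_{i-2}, q_i = a_i*q_{i-1} + q_{i-2} with p_{-2}=0, p_{-1}=1, q_{-2}=1, q_{-1}=0), until the denominator exceeds 15:
  i=0: a_0=4, p_0 = 4*1 + 0 = 4, q_0 = 4*0 + 1 = 1.
  i=1: a_1=12, p_1 = 12*4 + 1 = 49, q_1 = 12*1 + 0 = 12.
  i=2: a_2=2, p_2 = 2*49 + 4 = 102, q_2 = 2*12 + 1 = 25.
q_2 = 25 > 15, so the last convergent with denominator <= 15 is p_1/q_1 = 49/12.
The closest fraction with denominator <= 15 is either p_1/q_1 or the intermediate fraction (k*p_1 + p_0)/(k*q_1 + q_0) with the largest k >= 1 whose denominator stays <= 15; these approach x as k grows, and every other convergent or intermediate fraction in range is farther away.
Largest k: floor((15 - q_0)/q_1) = floor((15 - 1)/12) = 1.
That gives (1*49 + 4)/(1*12 + 1) = 53/13.
Compare the errors: |x - 49/12| = |102*12 - 49*25|/(25*12) = 1/300, and |x - 53/13| = |102*13 - 53*25|/(25*13) = 1/325.
Cross-multiplying, 1*300 = 300 < 325 = 1*325, so 1/325 is smaller: the intermediate fraction 53/13 is closer to x than 49/12.

53/13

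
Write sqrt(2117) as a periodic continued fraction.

Write x_i = (sqrt(2117) + m_i)/d_i with (m_0, d_0) = (0, 1). a_0 = floor(sqrt(2117)) = 46, since 46^2 = 2116 <= 2117 < 2209 = 47^2.
Iterate m_{i+1} = d_i*a_i - m_i, d_{i+1} = (2117 - m_{i+1}^2)/d_i, a_{i+1} = floor((a_0 + m_{i+1})/d_{i+1}):
  m_1 = 1*46 - 0 = 46, d_1 = (2117 - 46^2)/1 = 1/1 = 1, a_1 = floor((46 + 46)/1) = 92.
  m_2 = 1*92 - 46 = 46, d_2 = (2117 - 46^2)/1 = 1/1 = 1: (m_2, d_2) = (m_1, d_1) = (46, 1), so from here the quotient a_1 repeats; the period length is 1.
Hence the expansion of sqrt(2117) is a_0 = 46 followed by the repeating block 92 (period 1).

[46; (92)]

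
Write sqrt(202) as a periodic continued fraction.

[14; (4, 1, 2, 2, 1, 4, 28)]

Write x_i = (sqrt(202) + m_i)/d_i with (m_0, d_0) = (0, 1). a_0 = floor(sqrt(202)) = 14, since 14^2 = 196 <= 202 < 225 = 15^2.
Iterate m_{i+1} = d_i*a_i - m_i, d_{i+1} = (202 - m_{i+1}^2)/d_i, a_{i+1} = floor((a_0 + m_{i+1})/d_{i+1}):
  m_1 = 1*14 - 0 = 14, d_1 = (202 - 14^2)/1 = 6/1 = 6, a_1 = floor((14 + 14)/6) = 4.
  m_2 = 6*4 - 14 = 10, d_2 = (202 - 10^2)/6 = 102/6 = 17, a_2 = floor((14 + 10)/17) = 1.
  m_3 = 17*1 - 10 = 7, d_3 = (202 - 7^2)/17 = 153/17 = 9, a_3 = floor((14 + 7)/9) = 2.
  m_4 = 9*2 - 7 = 11, d_4 = (202 - 11^2)/9 = 81/9 = 9, a_4 = floor((14 + 11)/9) = 2.
  m_5 = 9*2 - 11 = 7, d_5 = (202 - 7^2)/9 = 153/9 = 17, a_5 = floor((14 + 7)/17) = 1.
  m_6 = 17*1 - 7 = 10, d_6 = (202 - 10^2)/17 = 102/17 = 6, a_6 = floor((14 + 10)/6) = 4.
  m_7 = 6*4 - 10 = 14, d_7 = (202 - 14^2)/6 = 6/6 = 1, a_7 = floor((14 + 14)/1) = 28.
  m_8 = 1*28 - 14 = 14, d_8 = (202 - 14^2)/1 = 6/1 = 6: (m_8, d_8) = (m_1, d_1) = (14, 6), so from here the quotients repeat a_1, ..., a_7; the period length is 7.
Hence the expansion of sqrt(202) is a_0 = 14 followed by the repeating block 4, 1, 2, 2, 1, 4, 28 (period 7).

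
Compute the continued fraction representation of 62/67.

Run the Euclidean algorithm on 62 and 67; the successive quotients are the partial quotients a_0, a_1, ... (each step inverts the fractional part left over by the previous one):
  62 = 0*67 + 62, so a_0 = 0.
  67 = 1*62 + 5, so a_1 = 1.
  62 = 12*5 + 2, so a_2 = 12.
  5 = 2*2 + 1, so a_3 = 2.
  2 = 2*1 + 0, so a_4 = 2.
The remainder reaches 0 after 5 divisions, so the expansion has 5 partial quotients, read off in order.

[0; 1, 12, 2, 2]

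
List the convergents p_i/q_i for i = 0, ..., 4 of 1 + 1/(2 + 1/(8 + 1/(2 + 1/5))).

Using the convergent recurrence p_i = a_i*p_{i-1} + p_{i-2}, q_i = a_i*q_{i-1} + q_{i-2} with p_{-2}=0, p_{-1}=1, q_{-2}=1, q_{-1}=0:
  i=0: a_0=1, p_0 = 1*1 + 0 = 1, q_0 = 1*0 + 1 = 1.
  i=1: a_1=2, p_1 = 2*1 + 1 = 3, q_1 = 2*1 + 0 = 2.
  i=2: a_2=8, p_2 = 8*3 + 1 = 25, q_2 = 8*2 + 1 = 17.
  i=3: a_3=2, p_3 = 2*25 + 3 = 53, q_3 = 2*17 + 2 = 36.
  i=4: a_4=5, p_4 = 5*53 + 25 = 290, q_4 = 5*36 + 17 = 197.

1/1, 3/2, 25/17, 53/36, 290/197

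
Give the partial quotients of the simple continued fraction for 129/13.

[9; 1, 12]

Run the Euclidean algorithm on 129 and 13; the successive quotients are the partial quotients a_0, a_1, ... (each step inverts the fractional part left over by the previous one):
  129 = 9*13 + 12, so a_0 = 9.
  13 = 1*12 + 1, so a_1 = 1.
  12 = 12*1 + 0, so a_2 = 12.
The remainder reaches 0 after 3 divisions, so the expansion has 3 partial quotients, read off in order.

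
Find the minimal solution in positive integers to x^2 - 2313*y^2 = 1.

First expand sqrt(2313) as a continued fraction. With x_i = (sqrt(2313) + m_i)/d_i and (m_0, d_0) = (0, 1): a_0 = floor(sqrt(2313)) = 48, since 48^2 = 2304 <= 2313 < 2401 = 49^2.
Iterate m_{i+1} = d_i*a_i - m_i, d_{i+1} = (2313 - m_{i+1}^2)/d_i, a_{i+1} = floor((a_0 + m_{i+1})/d_{i+1}):
  m_1 = 1*48 - 0 = 48, d_1 = (2313 - 48^2)/1 = 9/1 = 9, a_1 = floor((48 + 48)/9) = 10.
  m_2 = 9*10 - 48 = 42, d_2 = (2313 - 42^2)/9 = 549/9 = 61, a_2 = floor((48 + 42)/61) = 1.
  m_3 = 61*1 - 42 = 19, d_3 = (2313 - 19^2)/61 = 1952/61 = 32, a_3 = floor((48 + 19)/32) = 2.
  m_4 = 32*2 - 19 = 45, d_4 = (2313 - 45^2)/32 = 288/32 = 9, a_4 = floor((48 + 45)/9) = 10.
  m_5 = 9*10 - 45 = 45, d_5 = (2313 - 45^2)/9 = 288/9 = 32, a_5 = floor((48 + 45)/32) = 2.
  m_6 = 32*2 - 45 = 19, d_6 = (2313 - 19^2)/32 = 1952/32 = 61, a_6 = floor((48 + 19)/61) = 1.
  m_7 = 61*1 - 19 = 42, d_7 = (2313 - 42^2)/61 = 549/61 = 9, a_7 = floor((48 + 42)/9) = 10.
  m_8 = 9*10 - 42 = 48, d_8 = (2313 - 48^2)/9 = 9/9 = 1, a_8 = floor((48 + 48)/1) = 96.
  m_9 = 1*96 - 48 = 48, d_9 = (2313 - 48^2)/1 = 9/1 = 9: (m_9, d_9) = (m_1, d_1) = (48, 9), so from here the quotients repeat a_1, ..., a_8; the period length is 8.
So sqrt(2313) = [48; (10, 1, 2, 10, 2, 1, 10, 96)] with period length k = 8.
k is even, so the fundamental solution of x^2 - 2313y^2 = 1 is (p_{k-1}, q_{k-1}) = (p_7, q_7); compute convergents through index 7.
Convergents (p_i = a_i*p_{i-1} + p_{i-2}, q_i = a_i*q_{i-1} + q_{i-2} with p_{-2}=0, p_{-1}=1, q_{-2}=1, q_{-1}=0):
  i=0: a_0=48, p_0 = 48*1 + 0 = 48, q_0 = 48*0 + 1 = 1.
  i=1: a_1=10, p_1 = 10*48 + 1 = 481, q_1 = 10*1 + 0 = 10.
  i=2: a_2=1, p_2 = 1*481 + 48 = 529, q_2 = 1*10 + 1 = 11.
  i=3: a_3=2, p_3 = 2*529 + 481 = 1539, q_3 = 2*11 + 10 = 32.
  i=4: a_4=10, p_4 = 10*1539 + 529 = 15919, q_4 = 10*32 + 11 = 331.
  i=5: a_5=2, p_5 = 2*15919 + 1539 = 33377, q_5 = 2*331 + 32 = 694.
  i=6: a_6=1, p_6 = 1*33377 + 15919 = 49296, q_6 = 1*694 + 331 = 1025.
  i=7: a_7=10, p_7 = 10*49296 + 33377 = 526337, q_7 = 10*1025 + 694 = 10944.
Check: 526337^2 - 2313*10944^2 = 277030637569 - 277030637568 = 1, so (x, y) = (526337, 10944) solves the equation, and by the theorem it is the least positive solution.

(x, y) = (526337, 10944)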